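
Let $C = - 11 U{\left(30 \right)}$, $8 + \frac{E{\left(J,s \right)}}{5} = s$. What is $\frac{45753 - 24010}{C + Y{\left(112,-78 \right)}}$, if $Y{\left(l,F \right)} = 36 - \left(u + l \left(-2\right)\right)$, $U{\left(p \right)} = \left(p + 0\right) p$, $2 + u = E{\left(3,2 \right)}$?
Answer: $- \frac{21743}{9608} \approx -2.263$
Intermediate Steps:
$E{\left(J,s \right)} = -40 + 5 s$
$u = -32$ ($u = -2 + \left(-40 + 5 \cdot 2\right) = -2 + \left(-40 + 10\right) = -2 - 30 = -32$)
$U{\left(p \right)} = p^{2}$ ($U{\left(p \right)} = p p = p^{2}$)
$Y{\left(l,F \right)} = 68 + 2 l$ ($Y{\left(l,F \right)} = 36 - \left(-32 + l \left(-2\right)\right) = 36 - \left(-32 - 2 l\right) = 36 + \left(32 + 2 l\right) = 68 + 2 l$)
$C = -9900$ ($C = - 11 \cdot 30^{2} = \left(-11\right) 900 = -9900$)
$\frac{45753 - 24010}{C + Y{\left(112,-78 \right)}} = \frac{45753 - 24010}{-9900 + \left(68 + 2 \cdot 112\right)} = \frac{21743}{-9900 + \left(68 + 224\right)} = \frac{21743}{-9900 + 292} = \frac{21743}{-9608} = 21743 \left(- \frac{1}{9608}\right) = - \frac{21743}{9608}$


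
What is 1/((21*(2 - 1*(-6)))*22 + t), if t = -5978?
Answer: -1/2282 ≈ -0.00043821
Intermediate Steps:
1/((21*(2 - 1*(-6)))*22 + t) = 1/((21*(2 - 1*(-6)))*22 - 5978) = 1/((21*(2 + 6))*22 - 5978) = 1/((21*8)*22 - 5978) = 1/(168*22 - 5978) = 1/(3696 - 5978) = 1/(-2282) = -1/2282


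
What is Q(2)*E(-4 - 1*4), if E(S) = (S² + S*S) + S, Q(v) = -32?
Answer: -3840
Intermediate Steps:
E(S) = S + 2*S² (E(S) = (S² + S²) + S = 2*S² + S = S + 2*S²)
Q(2)*E(-4 - 1*4) = -32*(-4 - 1*4)*(1 + 2*(-4 - 1*4)) = -32*(-4 - 4)*(1 + 2*(-4 - 4)) = -(-256)*(1 + 2*(-8)) = -(-256)*(1 - 16) = -(-256)*(-15) = -32*120 = -3840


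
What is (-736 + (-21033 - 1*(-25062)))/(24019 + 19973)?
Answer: 3293/43992 ≈ 0.074854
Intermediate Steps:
(-736 + (-21033 - 1*(-25062)))/(24019 + 19973) = (-736 + (-21033 + 25062))/43992 = (-736 + 4029)*(1/43992) = 3293*(1/43992) = 3293/43992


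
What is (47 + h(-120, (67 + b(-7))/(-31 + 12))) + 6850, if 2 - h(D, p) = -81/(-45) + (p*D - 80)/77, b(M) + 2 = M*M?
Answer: 2652222/385 ≈ 6888.9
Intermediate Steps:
b(M) = -2 + M**2 (b(M) = -2 + M*M = -2 + M**2)
h(D, p) = 477/385 - D*p/77 (h(D, p) = 2 - (-81/(-45) + (p*D - 80)/77) = 2 - (-81*(-1/45) + (D*p - 80)*(1/77)) = 2 - (9/5 + (-80 + D*p)*(1/77)) = 2 - (9/5 + (-80/77 + D*p/77)) = 2 - (293/385 + D*p/77) = 2 + (-293/385 - D*p/77) = 477/385 - D*p/77)
(47 + h(-120, (67 + b(-7))/(-31 + 12))) + 6850 = (47 + (477/385 - 1/77*(-120)*(67 + (-2 + (-7)**2))/(-31 + 12))) + 6850 = (47 + (477/385 - 1/77*(-120)*(67 + (-2 + 49))/(-19))) + 6850 = (47 + (477/385 - 1/77*(-120)*(67 + 47)*(-1/19))) + 6850 = (47 + (477/385 - 1/77*(-120)*114*(-1/19))) + 6850 = (47 + (477/385 - 1/77*(-120)*(-6))) + 6850 = (47 + (477/385 - 720/77)) + 6850 = (47 - 3123/385) + 6850 = 14972/385 + 6850 = 2652222/385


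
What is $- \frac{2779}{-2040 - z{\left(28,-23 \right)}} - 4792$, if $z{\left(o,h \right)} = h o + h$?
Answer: $- \frac{6576637}{1373} \approx -4790.0$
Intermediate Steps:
$z{\left(o,h \right)} = h + h o$
$- \frac{2779}{-2040 - z{\left(28,-23 \right)}} - 4792 = - \frac{2779}{-2040 - - 23 \left(1 + 28\right)} - 4792 = - \frac{2779}{-2040 - \left(-23\right) 29} - 4792 = - \frac{2779}{-2040 - -667} - 4792 = - \frac{2779}{-2040 + 667} - 4792 = - \frac{2779}{-1373} - 4792 = \left(-2779\right) \left(- \frac{1}{1373}\right) - 4792 = \frac{2779}{1373} - 4792 = - \frac{6576637}{1373}$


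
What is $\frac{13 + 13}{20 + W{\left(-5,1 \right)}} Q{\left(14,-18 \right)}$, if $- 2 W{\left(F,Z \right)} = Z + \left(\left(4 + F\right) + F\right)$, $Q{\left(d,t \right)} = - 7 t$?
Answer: $\frac{728}{5} \approx 145.6$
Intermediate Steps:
$W{\left(F,Z \right)} = -2 - F - \frac{Z}{2}$ ($W{\left(F,Z \right)} = - \frac{Z + \left(\left(4 + F\right) + F\right)}{2} = - \frac{Z + \left(4 + 2 F\right)}{2} = - \frac{4 + Z + 2 F}{2} = -2 - F - \frac{Z}{2}$)
$\frac{13 + 13}{20 + W{\left(-5,1 \right)}} Q{\left(14,-18 \right)} = \frac{13 + 13}{20 - - \frac{5}{2}} \left(\left(-7\right) \left(-18\right)\right) = \frac{26}{20 - - \frac{5}{2}} \cdot 126 = \frac{26}{20 + \frac{5}{2}} \cdot 126 = \frac{26}{\frac{45}{2}} \cdot 126 = 26 \cdot \frac{2}{45} \cdot 126 = \frac{52}{45} \cdot 126 = \frac{728}{5}$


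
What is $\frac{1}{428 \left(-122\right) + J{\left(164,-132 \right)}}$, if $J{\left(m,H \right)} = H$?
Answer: $- \frac{1}{52348} \approx -1.9103 \cdot 10^{-5}$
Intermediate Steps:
$\frac{1}{428 \left(-122\right) + J{\left(164,-132 \right)}} = \frac{1}{428 \left(-122\right) - 132} = \frac{1}{-52216 - 132} = \frac{1}{-52348} = - \frac{1}{52348}$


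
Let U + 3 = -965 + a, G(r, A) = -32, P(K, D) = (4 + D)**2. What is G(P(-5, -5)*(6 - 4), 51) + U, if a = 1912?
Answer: 912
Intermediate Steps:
U = 944 (U = -3 + (-965 + 1912) = -3 + 947 = 944)
G(P(-5, -5)*(6 - 4), 51) + U = -32 + 944 = 912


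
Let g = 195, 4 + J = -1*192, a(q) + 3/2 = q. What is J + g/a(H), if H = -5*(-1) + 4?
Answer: -170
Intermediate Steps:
H = 9 (H = 5 + 4 = 9)
a(q) = -3/2 + q
J = -196 (J = -4 - 1*192 = -4 - 192 = -196)
J + g/a(H) = -196 + 195/(-3/2 + 9) = -196 + 195/(15/2) = -196 + (2/15)*195 = -196 + 26 = -170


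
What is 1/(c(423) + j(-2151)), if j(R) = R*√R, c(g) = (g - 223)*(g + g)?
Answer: 18800/4286765439 + 239*I*√239/1428921813 ≈ 4.3856e-6 + 2.5858e-6*I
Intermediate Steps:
c(g) = 2*g*(-223 + g) (c(g) = (-223 + g)*(2*g) = 2*g*(-223 + g))
j(R) = R^(3/2)
1/(c(423) + j(-2151)) = 1/(2*423*(-223 + 423) + (-2151)^(3/2)) = 1/(2*423*200 - 6453*I*√239) = 1/(169200 - 6453*I*√239)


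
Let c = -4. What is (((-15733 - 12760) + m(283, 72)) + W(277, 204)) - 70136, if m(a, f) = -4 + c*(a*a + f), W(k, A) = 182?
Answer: -419095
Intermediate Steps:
m(a, f) = -4 - 4*f - 4*a**2 (m(a, f) = -4 - 4*(a*a + f) = -4 - 4*(a**2 + f) = -4 - 4*(f + a**2) = -4 + (-4*f - 4*a**2) = -4 - 4*f - 4*a**2)
(((-15733 - 12760) + m(283, 72)) + W(277, 204)) - 70136 = (((-15733 - 12760) + (-4 - 4*72 - 4*283**2)) + 182) - 70136 = ((-28493 + (-4 - 288 - 4*80089)) + 182) - 70136 = ((-28493 + (-4 - 288 - 320356)) + 182) - 70136 = ((-28493 - 320648) + 182) - 70136 = (-349141 + 182) - 70136 = -348959 - 70136 = -419095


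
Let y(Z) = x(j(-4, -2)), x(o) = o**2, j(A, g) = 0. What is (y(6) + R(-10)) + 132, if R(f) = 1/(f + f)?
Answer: 2639/20 ≈ 131.95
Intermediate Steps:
y(Z) = 0 (y(Z) = 0**2 = 0)
R(f) = 1/(2*f)
(y(6) + R(-10)) + 132 = (0 + (1/2)/(-10)) + 132 = (0 + (1/2)*(-1/10)) + 132 = (0 - 1/20) + 132 = -1/20 + 132 = 2639/20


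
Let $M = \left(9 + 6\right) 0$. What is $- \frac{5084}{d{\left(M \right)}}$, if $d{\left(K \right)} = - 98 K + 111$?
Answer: $- \frac{5084}{111} \approx -45.802$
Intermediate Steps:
$M = 0$ ($M = 15 \cdot 0 = 0$)
$d{\left(K \right)} = 111 - 98 K$
$- \frac{5084}{d{\left(M \right)}} = - \frac{5084}{111 - 0} = - \frac{5084}{111 + 0} = - \frac{5084}{111}$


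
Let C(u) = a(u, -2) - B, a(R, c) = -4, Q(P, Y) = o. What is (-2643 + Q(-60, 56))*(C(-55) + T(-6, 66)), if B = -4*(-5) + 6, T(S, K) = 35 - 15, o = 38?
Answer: 26050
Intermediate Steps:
Q(P, Y) = 38
T(S, K) = 20
B = 26 (B = 20 + 6 = 26)
C(u) = -30 (C(u) = -4 - 1*26 = -4 - 26 = -30)
(-2643 + Q(-60, 56))*(C(-55) + T(-6, 66)) = (-2643 + 38)*(-30 + 20) = -2605*(-10) = 26050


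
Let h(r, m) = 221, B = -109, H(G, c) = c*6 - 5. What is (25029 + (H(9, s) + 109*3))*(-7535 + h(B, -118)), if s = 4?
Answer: -185592750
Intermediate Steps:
H(G, c) = -5 + 6*c (H(G, c) = 6*c - 5 = -5 + 6*c)
(25029 + (H(9, s) + 109*3))*(-7535 + h(B, -118)) = (25029 + ((-5 + 6*4) + 109*3))*(-7535 + 221) = (25029 + ((-5 + 24) + 327))*(-7314) = (25029 + (19 + 327))*(-7314) = (25029 + 346)*(-7314) = 25375*(-7314) = -185592750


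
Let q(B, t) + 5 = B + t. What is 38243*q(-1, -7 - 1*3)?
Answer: -611888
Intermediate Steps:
q(B, t) = -5 + B + t (q(B, t) = -5 + (B + t) = -5 + B + t)
38243*q(-1, -7 - 1*3) = 38243*(-5 - 1 + (-7 - 1*3)) = 38243*(-5 - 1 + (-7 - 3)) = 38243*(-5 - 1 - 10) = 38243*(-16) = -611888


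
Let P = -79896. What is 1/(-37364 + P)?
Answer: -1/117260 ≈ -8.5281e-6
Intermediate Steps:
1/(-37364 + P) = 1/(-37364 - 79896) = 1/(-117260) = -1/117260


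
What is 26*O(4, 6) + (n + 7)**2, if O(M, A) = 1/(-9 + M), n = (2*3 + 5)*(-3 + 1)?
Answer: 1099/5 ≈ 219.80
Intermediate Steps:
n = -22 (n = (6 + 5)*(-2) = 11*(-2) = -22)
26*O(4, 6) + (n + 7)**2 = 26/(-9 + 4) + (-22 + 7)**2 = 26/(-5) + (-15)**2 = 26*(-1/5) + 225 = -26/5 + 225 = 1099/5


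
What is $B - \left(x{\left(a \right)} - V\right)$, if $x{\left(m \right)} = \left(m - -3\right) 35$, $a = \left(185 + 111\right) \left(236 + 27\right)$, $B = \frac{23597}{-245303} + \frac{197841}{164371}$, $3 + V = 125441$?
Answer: $- \frac{104807444404754975}{40320699413} \approx -2.5993 \cdot 10^{6}$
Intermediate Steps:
$V = 125438$ ($V = -3 + 125441 = 125438$)
$B = \frac{44652328336}{40320699413}$ ($B = 23597 \left(- \frac{1}{245303}\right) + 197841 \cdot \frac{1}{164371} = - \frac{23597}{245303} + \frac{197841}{164371} = \frac{44652328336}{40320699413} \approx 1.1074$)
$a = 77848$ ($a = 296 \cdot 263 = 77848$)
$x{\left(m \right)} = 105 + 35 m$ ($x{\left(m \right)} = \left(m + 3\right) 35 = \left(3 + m\right) 35 = 105 + 35 m$)
$B - \left(x{\left(a \right)} - V\right) = \frac{44652328336}{40320699413} - \left(\left(105 + 35 \cdot 77848\right) - 125438\right) = \frac{44652328336}{40320699413} - \left(\left(105 + 2724680\right) - 125438\right) = \frac{44652328336}{40320699413} - \left(2724785 - 125438\right) = \frac{44652328336}{40320699413} - 2599347 = - \frac{104807444404754975}{40320699413}$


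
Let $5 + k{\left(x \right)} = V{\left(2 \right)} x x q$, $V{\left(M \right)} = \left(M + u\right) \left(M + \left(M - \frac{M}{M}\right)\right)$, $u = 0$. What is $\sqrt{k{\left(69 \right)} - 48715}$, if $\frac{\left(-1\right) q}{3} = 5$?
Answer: $i \sqrt{477210} \approx 690.8 i$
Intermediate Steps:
$q = -15$ ($q = \left(-3\right) 5 = -15$)
$V{\left(M \right)} = M \left(-1 + 2 M\right)$ ($V{\left(M \right)} = \left(M + 0\right) \left(M + \left(M - \frac{M}{M}\right)\right) = M \left(M + \left(M - 1\right)\right) = M \left(M + \left(-1 + M\right)\right) = M \left(-1 + 2 M\right)$)
$k{\left(x \right)} = -5 - 90 x^{2}$ ($k{\left(x \right)} = -5 + 2 \left(-1 + 2 \cdot 2\right) x x \left(-15\right) = -5 + 2 \left(-1 + 4\right) x^{2} \left(-15\right) = -5 + 2 \cdot 3 x^{2} \left(-15\right) = -5 + 6 x^{2} \left(-15\right) = -5 - 90 x^{2}$)
$\sqrt{k{\left(69 \right)} - 48715} = \sqrt{\left(-5 - 90 \cdot 69^{2}\right) - 48715} = \sqrt{\left(-5 - 428490\right) - 48715} = \sqrt{-428495 - 48715} = \sqrt{-477210} = i \sqrt{477210}$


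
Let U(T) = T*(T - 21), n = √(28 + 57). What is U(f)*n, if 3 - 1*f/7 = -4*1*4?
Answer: 14896*√85 ≈ 1.3733e+5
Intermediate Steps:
n = √85 ≈ 9.2195
f = 133 (f = 21 - 7*(-4*1)*4 = 21 - (-28)*4 = 21 - 7*(-16) = 21 + 112 = 133)
U(T) = T*(-21 + T)
U(f)*n = (133*(-21 + 133))*√85 = (133*112)*√85 = 14896*√85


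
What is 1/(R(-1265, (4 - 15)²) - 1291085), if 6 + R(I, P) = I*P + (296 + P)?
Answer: -1/1443739 ≈ -6.9265e-7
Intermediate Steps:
R(I, P) = 290 + P + I*P (R(I, P) = -6 + (I*P + (296 + P)) = -6 + (296 + P + I*P) = 290 + P + I*P)
1/(R(-1265, (4 - 15)²) - 1291085) = 1/((290 + (4 - 15)² - 1265*(4 - 15)²) - 1291085) = 1/((290 + (-11)² - 1265*(-11)²) - 1291085) = 1/((290 + 121 - 1265*121) - 1291085) = 1/((290 + 121 - 153065) - 1291085) = 1/(-152654 - 1291085) = 1/(-1443739) = -1/1443739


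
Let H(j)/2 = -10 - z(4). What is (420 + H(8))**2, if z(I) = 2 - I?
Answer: 163216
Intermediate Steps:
H(j) = -16 (H(j) = 2*(-10 - (2 - 1*4)) = 2*(-10 - (2 - 4)) = 2*(-10 - 1*(-2)) = 2*(-10 + 2) = 2*(-8) = -16)
(420 + H(8))**2 = (420 - 16)**2 = 404**2 = 163216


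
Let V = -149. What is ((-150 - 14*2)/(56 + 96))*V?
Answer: 13261/76 ≈ 174.49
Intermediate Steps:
((-150 - 14*2)/(56 + 96))*V = ((-150 - 14*2)/(56 + 96))*(-149) = ((-150 - 28)/152)*(-149) = -178*1/152*(-149) = -89/76*(-149) = 13261/76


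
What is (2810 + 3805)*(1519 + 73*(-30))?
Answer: -4438665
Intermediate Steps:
(2810 + 3805)*(1519 + 73*(-30)) = 6615*(1519 - 2190) = 6615*(-671) = -4438665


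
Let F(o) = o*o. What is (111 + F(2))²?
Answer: 13225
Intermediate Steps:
F(o) = o²
(111 + F(2))² = (111 + 2²)² = (111 + 4)² = 115² = 13225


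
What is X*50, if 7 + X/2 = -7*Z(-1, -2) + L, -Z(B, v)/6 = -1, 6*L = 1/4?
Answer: -29375/6 ≈ -4895.8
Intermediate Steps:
L = 1/24 (L = (⅙)/4 = (⅙)*(¼) = 1/24 ≈ 0.041667)
Z(B, v) = 6 (Z(B, v) = -6*(-1) = 6)
X = -1175/12 (X = -14 + 2*(-7*6 + 1/24) = -14 + 2*(-42 + 1/24) = -14 + 2*(-1007/24) = -14 - 1007/12 = -1175/12 ≈ -97.917)
X*50 = -1175/12*50 = -29375/6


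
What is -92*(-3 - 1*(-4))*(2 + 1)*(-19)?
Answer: 5244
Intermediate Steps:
-92*(-3 - 1*(-4))*(2 + 1)*(-19) = -92*(-3 + 4)*3*(-19) = -92*3*(-19) = -276*(-19) = 5244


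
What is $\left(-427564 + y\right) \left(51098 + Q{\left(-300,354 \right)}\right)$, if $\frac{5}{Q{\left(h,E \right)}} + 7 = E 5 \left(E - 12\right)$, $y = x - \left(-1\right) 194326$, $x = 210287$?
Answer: $- \frac{709904395720689}{605333} \approx -1.1728 \cdot 10^{9}$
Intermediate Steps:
$y = 404613$ ($y = 210287 - \left(-1\right) 194326 = 210287 - -194326 = 210287 + 194326 = 404613$)
$Q{\left(h,E \right)} = \frac{5}{-7 + 5 E \left(-12 + E\right)}$ ($Q{\left(h,E \right)} = \frac{5}{-7 + E 5 \left(E - 12\right)} = \frac{5}{-7 + 5 E \left(-12 + E\right)}$)
$\left(-427564 + y\right) \left(51098 + Q{\left(-300,354 \right)}\right) = \left(-427564 + 404613\right) \left(51098 + \frac{5}{-7 - 21240 + 5 \cdot 354^{2}}\right) = - 22951 \left(51098 + \frac{5}{-7 - 21240 + 5 \cdot 125316}\right) = - 22951 \left(51098 + \frac{5}{-7 - 21240 + 626580}\right) = - 22951 \left(51098 + \frac{5}{605333}\right) = \left(-22951\right) \frac{30931305639}{605333} = - \frac{709904395720689}{605333}$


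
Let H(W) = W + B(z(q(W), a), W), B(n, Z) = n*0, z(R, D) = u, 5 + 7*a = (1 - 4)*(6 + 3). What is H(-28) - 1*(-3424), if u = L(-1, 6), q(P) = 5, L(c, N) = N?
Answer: 3396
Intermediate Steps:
a = -32/7 (a = -5/7 + ((1 - 4)*(6 + 3))/7 = -5/7 + (-3*9)/7 = -5/7 + (1/7)*(-27) = -5/7 - 27/7 = -32/7 ≈ -4.5714)
u = 6
z(R, D) = 6
B(n, Z) = 0
H(W) = W (H(W) = W + 0 = W)
H(-28) - 1*(-3424) = -28 - 1*(-3424) = -28 + 3424 = 3396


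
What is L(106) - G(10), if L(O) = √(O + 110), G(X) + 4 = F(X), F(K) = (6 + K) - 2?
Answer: -10 + 6*√6 ≈ 4.6969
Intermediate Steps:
F(K) = 4 + K
G(X) = X (G(X) = -4 + (4 + X) = X)
L(O) = √(110 + O)
L(106) - G(10) = √(110 + 106) - 1*10 = √216 - 10 = 6*√6 - 10 = -10 + 6*√6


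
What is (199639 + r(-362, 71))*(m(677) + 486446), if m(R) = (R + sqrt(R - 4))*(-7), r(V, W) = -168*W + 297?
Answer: 90564769656 - 1316056*sqrt(673) ≈ 9.0531e+10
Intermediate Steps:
r(V, W) = 297 - 168*W
m(R) = -7*R - 7*sqrt(-4 + R) (m(R) = (R + sqrt(-4 + R))*(-7) = -7*R - 7*sqrt(-4 + R))
(199639 + r(-362, 71))*(m(677) + 486446) = (199639 + (297 - 168*71))*((-7*677 - 7*sqrt(-4 + 677)) + 486446) = (199639 + (297 - 11928))*((-4739 - 7*sqrt(673)) + 486446) = (199639 - 11631)*(481707 - 7*sqrt(673)) = 188008*(481707 - 7*sqrt(673)) = 90564769656 - 1316056*sqrt(673)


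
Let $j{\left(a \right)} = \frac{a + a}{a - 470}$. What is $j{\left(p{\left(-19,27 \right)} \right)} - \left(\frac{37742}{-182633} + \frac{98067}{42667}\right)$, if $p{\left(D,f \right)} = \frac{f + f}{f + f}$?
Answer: $- \frac{7660253145515}{3654636636959} \approx -2.096$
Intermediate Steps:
$p{\left(D,f \right)} = 1$ ($p{\left(D,f \right)} = \frac{2 f}{2 f} = 2 f \frac{1}{2 f} = 1$)
$j{\left(a \right)} = \frac{2 a}{-470 + a}$
$j{\left(p{\left(-19,27 \right)} \right)} - \left(\frac{37742}{-182633} + \frac{98067}{42667}\right) = 2 \cdot 1 \frac{1}{-470 + 1} - \left(\frac{37742}{-182633} + \frac{98067}{42667}\right) = 2 \cdot 1 \frac{1}{-469} - \left(37742 \left(- \frac{1}{182633}\right) + 98067 \cdot \frac{1}{42667}\right) = 2 \cdot 1 \left(- \frac{1}{469}\right) - \left(- \frac{37742}{182633} + \frac{98067}{42667}\right) = - \frac{2}{469} - \frac{16299932497}{7792402211} = - \frac{7660253145515}{3654636636959}$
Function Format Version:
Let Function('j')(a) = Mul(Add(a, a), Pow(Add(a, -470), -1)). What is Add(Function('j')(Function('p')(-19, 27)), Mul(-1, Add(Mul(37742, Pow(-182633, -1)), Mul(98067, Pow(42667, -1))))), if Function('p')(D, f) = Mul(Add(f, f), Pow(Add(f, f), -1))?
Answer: Rational(-7660253145515, 3654636636959) ≈ -2.0960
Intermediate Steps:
Function('p')(D, f) = 1 (Function('p')(D, f) = Mul(Mul(2, f), Pow(Mul(2, f), -1)) = Mul(Mul(2, f), Mul(Rational(1, 2), Pow(f, -1))) = 1)
Function('j')(a) = Mul(2, a, Pow(Add(-470, a), -1)) (Function('j')(a) = Mul(Mul(2, a), Pow(Add(-470, a), -1)) = Mul(2, a, Pow(Add(-470, a), -1)))
Add(Function('j')(Function('p')(-19, 27)), Mul(-1, Add(Mul(37742, Pow(-182633, -1)), Mul(98067, Pow(42667, -1))))) = Add(Mul(2, 1, Pow(Add(-470, 1), -1)), Mul(-1, Add(Mul(37742, Pow(-182633, -1)), Mul(98067, Pow(42667, -1))))) = Add(Mul(2, 1, Pow(-469, -1)), Mul(-1, Add(Mul(37742, Rational(-1, 182633)), Mul(98067, Rational(1, 42667))))) = Add(Mul(2, 1, Rational(-1, 469)), Mul(-1, Add(Rational(-37742, 182633), Rational(98067, 42667)))) = Add(Rational(-2, 469), Mul(-1, Rational(16299932497, 7792402211))) = Add(Rational(-2, 469), Rational(-16299932497, 7792402211)) = Rational(-7660253145515, 3654636636959)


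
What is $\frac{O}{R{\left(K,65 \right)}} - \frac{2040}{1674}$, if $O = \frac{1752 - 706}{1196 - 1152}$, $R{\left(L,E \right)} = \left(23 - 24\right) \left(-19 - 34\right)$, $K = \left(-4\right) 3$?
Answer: $- \frac{250523}{325314} \approx -0.7701$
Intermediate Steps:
$K = -12$
$R{\left(L,E \right)} = 53$ ($R{\left(L,E \right)} = \left(-1\right) \left(-53\right) = 53$)
$O = \frac{523}{22}$ ($O = \frac{1046}{44} = 1046 \cdot \frac{1}{44} = \frac{523}{22} \approx 23.773$)
$\frac{O}{R{\left(K,65 \right)}} - \frac{2040}{1674} = \frac{523}{22 \cdot 53} - \frac{2040}{1674} = \frac{523}{22} \cdot \frac{1}{53} - \frac{340}{279} = \frac{523}{1166} - \frac{340}{279} = - \frac{250523}{325314}$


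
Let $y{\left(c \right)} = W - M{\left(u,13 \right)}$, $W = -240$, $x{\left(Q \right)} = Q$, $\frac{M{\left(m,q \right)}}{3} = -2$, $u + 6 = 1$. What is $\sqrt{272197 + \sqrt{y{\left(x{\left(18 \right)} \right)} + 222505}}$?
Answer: $\sqrt{272197 + \sqrt{222271}} \approx 522.18$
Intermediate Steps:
$u = -5$ ($u = -6 + 1 = -5$)
$M{\left(m,q \right)} = -6$ ($M{\left(m,q \right)} = 3 \left(-2\right) = -6$)
$y{\left(c \right)} = -234$ ($y{\left(c \right)} = -240 - -6 = -240 + 6 = -234$)
$\sqrt{272197 + \sqrt{y{\left(x{\left(18 \right)} \right)} + 222505}} = \sqrt{272197 + \sqrt{-234 + 222505}} = \sqrt{272197 + \sqrt{222271}}$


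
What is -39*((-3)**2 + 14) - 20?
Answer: -917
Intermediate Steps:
-39*((-3)**2 + 14) - 20 = -39*(9 + 14) - 20 = -39*23 - 20 = -897 - 20 = -917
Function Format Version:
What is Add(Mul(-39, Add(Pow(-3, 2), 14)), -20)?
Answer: -917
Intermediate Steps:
Add(Mul(-39, Add(Pow(-3, 2), 14)), -20) = Add(Mul(-39, Add(9, 14)), -20) = Add(Mul(-39, 23), -20) = Add(-897, -20) = -917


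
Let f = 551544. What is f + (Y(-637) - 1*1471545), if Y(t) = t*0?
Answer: -920001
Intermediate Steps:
Y(t) = 0
f + (Y(-637) - 1*1471545) = 551544 + (0 - 1*1471545) = 551544 + (0 - 1471545) = 551544 - 1471545 = -920001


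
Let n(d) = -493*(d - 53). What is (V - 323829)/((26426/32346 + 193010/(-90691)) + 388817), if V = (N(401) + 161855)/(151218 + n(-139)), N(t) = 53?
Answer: -2780564341568448177/3338580664710865748 ≈ -0.83286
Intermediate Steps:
n(d) = 26129 - 493*d (n(d) = -493*(-53 + d) = 26129 - 493*d)
V = 80954/122937 (V = (53 + 161855)/(151218 + (26129 - 493*(-139))) = 161908/(151218 + (26129 + 68527)) = 161908/(151218 + 94656) = 161908/245874 = 161908*(1/245874) = 80954/122937 ≈ 0.65850)
(V - 323829)/((26426/32346 + 193010/(-90691)) + 388817) = (80954/122937 - 323829)/((26426/32346 + 193010/(-90691)) + 388817) = -39810484819/(122937*((26426*(1/32346) + 193010*(-1/90691)) + 388817)) = -39810484819/(122937*((13213/16173 - 193010/90691) + 388817)) = -39810484819/(122937*(-1923250547/1466745543 + 388817)) = -39810484819/(122937*570293678542084/1466745543) = -39810484819/122937*1466745543/570293678542084 = -2780564341568448177/3338580664710865748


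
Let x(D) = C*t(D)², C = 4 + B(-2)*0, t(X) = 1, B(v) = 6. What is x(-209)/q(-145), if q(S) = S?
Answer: -4/145 ≈ -0.027586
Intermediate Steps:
C = 4 (C = 4 + 6*0 = 4 + 0 = 4)
x(D) = 4 (x(D) = 4*1² = 4*1 = 4)
x(-209)/q(-145) = 4/(-145) = 4*(-1/145) = -4/145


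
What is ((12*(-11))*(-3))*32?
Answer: 12672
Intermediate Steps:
((12*(-11))*(-3))*32 = -132*(-3)*32 = 396*32 = 12672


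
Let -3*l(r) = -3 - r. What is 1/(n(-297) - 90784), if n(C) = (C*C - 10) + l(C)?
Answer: -1/2683 ≈ -0.00037272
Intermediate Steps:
l(r) = 1 + r/3 (l(r) = -(-3 - r)/3 = 1 + r/3)
n(C) = -9 + C² + C/3 (n(C) = (C*C - 10) + (1 + C/3) = (C² - 10) + (1 + C/3) = (-10 + C²) + (1 + C/3) = -9 + C² + C/3)
1/(n(-297) - 90784) = 1/((-9 + (-297)² + (⅓)*(-297)) - 90784) = 1/((-9 + 88209 - 99) - 90784) = 1/(88101 - 90784) = 1/(-2683) = -1/2683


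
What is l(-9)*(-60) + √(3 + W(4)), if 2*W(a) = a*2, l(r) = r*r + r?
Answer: -4320 + √7 ≈ -4317.4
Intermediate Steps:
l(r) = r + r² (l(r) = r² + r = r + r²)
W(a) = a (W(a) = (a*2)/2 = (2*a)/2 = a)
l(-9)*(-60) + √(3 + W(4)) = -9*(1 - 9)*(-60) + √(3 + 4) = -9*(-8)*(-60) + √7 = 72*(-60) + √7 = -4320 + √7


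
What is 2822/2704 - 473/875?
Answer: 595129/1183000 ≈ 0.50307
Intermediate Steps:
2822/2704 - 473/875 = 2822*(1/2704) - 473*1/875 = 1411/1352 - 473/875 = 595129/1183000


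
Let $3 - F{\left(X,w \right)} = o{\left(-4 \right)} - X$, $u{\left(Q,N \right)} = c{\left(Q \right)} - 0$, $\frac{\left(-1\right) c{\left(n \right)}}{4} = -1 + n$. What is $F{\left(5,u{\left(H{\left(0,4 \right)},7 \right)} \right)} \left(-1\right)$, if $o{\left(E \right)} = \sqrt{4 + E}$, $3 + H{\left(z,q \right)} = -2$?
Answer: $-8$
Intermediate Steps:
$H{\left(z,q \right)} = -5$ ($H{\left(z,q \right)} = -3 - 2 = -5$)
$c{\left(n \right)} = 4 - 4 n$ ($c{\left(n \right)} = - 4 \left(-1 + n\right) = 4 - 4 n$)
$u{\left(Q,N \right)} = 4 - 4 Q$ ($u{\left(Q,N \right)} = \left(4 - 4 Q\right) - 0 = \left(4 - 4 Q\right) + 0 = 4 - 4 Q$)
$F{\left(X,w \right)} = 3 + X$ ($F{\left(X,w \right)} = 3 - \left(\sqrt{4 - 4} - X\right) = 3 - \left(\sqrt{0} - X\right) = 3 - \left(0 - X\right) = 3 - - X = 3 + X$)
$F{\left(5,u{\left(H{\left(0,4 \right)},7 \right)} \right)} \left(-1\right) = \left(3 + 5\right) \left(-1\right) = 8 \left(-1\right) = -8$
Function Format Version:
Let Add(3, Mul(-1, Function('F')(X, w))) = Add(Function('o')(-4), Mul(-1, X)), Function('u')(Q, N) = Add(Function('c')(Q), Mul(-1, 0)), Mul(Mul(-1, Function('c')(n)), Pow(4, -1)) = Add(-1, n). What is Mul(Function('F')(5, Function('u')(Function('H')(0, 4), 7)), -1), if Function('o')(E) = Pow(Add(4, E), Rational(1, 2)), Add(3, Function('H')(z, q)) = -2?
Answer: -8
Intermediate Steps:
Function('H')(z, q) = -5 (Function('H')(z, q) = Add(-3, -2) = -5)
Function('c')(n) = Add(4, Mul(-4, n)) (Function('c')(n) = Mul(-4, Add(-1, n)) = Add(4, Mul(-4, n)))
Function('u')(Q, N) = Add(4, Mul(-4, Q)) (Function('u')(Q, N) = Add(Add(4, Mul(-4, Q)), Mul(-1, 0)) = Add(Add(4, Mul(-4, Q)), 0) = Add(4, Mul(-4, Q)))
Function('F')(X, w) = Add(3, X) (Function('F')(X, w) = Add(3, Mul(-1, Add(Pow(Add(4, -4), Rational(1, 2)), Mul(-1, X)))) = Add(3, Mul(-1, Add(Pow(0, Rational(1, 2)), Mul(-1, X)))) = Add(3, Mul(-1, Add(0, Mul(-1, X)))) = Add(3, Mul(-1, Mul(-1, X))) = Add(3, X))
Mul(Function('F')(5, Function('u')(Function('H')(0, 4), 7)), -1) = Mul(Add(3, 5), -1) = Mul(8, -1) = -8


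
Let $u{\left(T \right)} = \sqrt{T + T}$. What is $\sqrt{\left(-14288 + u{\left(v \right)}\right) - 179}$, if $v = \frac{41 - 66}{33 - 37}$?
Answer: $\frac{\sqrt{-57868 + 10 \sqrt{2}}}{2} \approx 120.26 i$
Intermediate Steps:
$v = \frac{25}{4}$ ($v = - \frac{25}{-4} = \left(-25\right) \left(- \frac{1}{4}\right) = \frac{25}{4} \approx 6.25$)
$u{\left(T \right)} = \sqrt{2} \sqrt{T}$ ($u{\left(T \right)} = \sqrt{2 T} = \sqrt{2} \sqrt{T}$)
$\sqrt{\left(-14288 + u{\left(v \right)}\right) - 179} = \sqrt{\left(-14288 + \sqrt{2} \sqrt{\frac{25}{4}}\right) - 179} = \sqrt{\left(-14288 + \sqrt{2} \cdot \frac{5}{2}\right) - 179} = \sqrt{\left(-14288 + \frac{5 \sqrt{2}}{2}\right) - 179} = \sqrt{-14467 + \frac{5 \sqrt{2}}{2}}$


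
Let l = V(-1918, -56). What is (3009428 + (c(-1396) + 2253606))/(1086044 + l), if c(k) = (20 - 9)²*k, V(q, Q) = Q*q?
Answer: 2547059/596726 ≈ 4.2684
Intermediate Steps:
l = 107408 (l = -56*(-1918) = 107408)
c(k) = 121*k (c(k) = 11²*k = 121*k)
(3009428 + (c(-1396) + 2253606))/(1086044 + l) = (3009428 + (121*(-1396) + 2253606))/(1086044 + 107408) = (3009428 + (-168916 + 2253606))/1193452 = (3009428 + 2084690)*(1/1193452) = 5094118*(1/1193452) = 2547059/596726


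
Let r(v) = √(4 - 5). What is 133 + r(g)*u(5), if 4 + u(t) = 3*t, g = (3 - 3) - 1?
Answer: 133 + 11*I ≈ 133.0 + 11.0*I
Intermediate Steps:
g = -1 (g = 0 - 1 = -1)
u(t) = -4 + 3*t
r(v) = I (r(v) = √(-1) = I)
133 + r(g)*u(5) = 133 + I*(-4 + 3*5) = 133 + I*(-4 + 15) = 133 + I*11 = 133 + 11*I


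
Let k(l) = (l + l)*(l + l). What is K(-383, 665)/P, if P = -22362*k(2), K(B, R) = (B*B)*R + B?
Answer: -16257967/59632 ≈ -272.64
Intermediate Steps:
k(l) = 4*l**2 (k(l) = (2*l)*(2*l) = 4*l**2)
K(B, R) = B + R*B**2 (K(B, R) = B**2*R + B = R*B**2 + B = B + R*B**2)
P = -357792 (P = -89448*2**2 = -89448*4 = -22362*16 = -357792)
K(-383, 665)/P = -383*(1 - 383*665)/(-357792) = -383*(1 - 254695)*(-1/357792) = -383*(-254694)*(-1/357792) = 97547802*(-1/357792) = -16257967/59632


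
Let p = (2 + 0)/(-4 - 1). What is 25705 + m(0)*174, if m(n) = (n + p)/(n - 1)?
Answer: 128873/5 ≈ 25775.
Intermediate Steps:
p = -2/5 (p = 2/(-5) = 2*(-1/5) = -2/5 ≈ -0.40000)
m(n) = (-2/5 + n)/(-1 + n) (m(n) = (n - 2/5)/(n - 1) = (-2/5 + n)/(-1 + n))
25705 + m(0)*174 = 25705 + ((-2/5 + 0)/(-1 + 0))*174 = 25705 + (-2/5/(-1))*174 = 25705 - 1*(-2/5)*174 = 25705 + (2/5)*174 = 25705 + 348/5 = 128873/5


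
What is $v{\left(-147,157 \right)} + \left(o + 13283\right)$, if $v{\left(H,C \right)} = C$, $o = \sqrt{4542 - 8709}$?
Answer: $13440 + 3 i \sqrt{463} \approx 13440.0 + 64.552 i$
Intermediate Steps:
$o = 3 i \sqrt{463}$ ($o = \sqrt{-4167} = 3 i \sqrt{463} \approx 64.552 i$)
$v{\left(-147,157 \right)} + \left(o + 13283\right) = 157 + \left(3 i \sqrt{463} + 13283\right) = 157 + \left(13283 + 3 i \sqrt{463}\right) = 13440 + 3 i \sqrt{463}$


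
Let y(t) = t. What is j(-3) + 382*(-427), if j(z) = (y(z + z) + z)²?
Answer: -163033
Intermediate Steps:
j(z) = 9*z² (j(z) = ((z + z) + z)² = (2*z + z)² = (3*z)² = 9*z²)
j(-3) + 382*(-427) = 9*(-3)² + 382*(-427) = 9*9 - 163114 = 81 - 163114 = -163033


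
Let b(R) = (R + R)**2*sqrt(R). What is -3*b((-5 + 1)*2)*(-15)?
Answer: 23040*I*sqrt(2) ≈ 32583.0*I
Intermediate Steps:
b(R) = 4*R**(5/2) (b(R) = (2*R)**2*sqrt(R) = (4*R**2)*sqrt(R) = 4*R**(5/2))
-3*b((-5 + 1)*2)*(-15) = -12*((-5 + 1)*2)**(5/2)*(-15) = -12*(-4*2)**(5/2)*(-15) = -12*(-8)**(5/2)*(-15) = -12*128*I*sqrt(2)*(-15) = -1536*I*sqrt(2)*(-15) = 23040*I*sqrt(2)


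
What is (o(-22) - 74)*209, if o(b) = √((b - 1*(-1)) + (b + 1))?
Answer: -15466 + 209*I*√42 ≈ -15466.0 + 1354.5*I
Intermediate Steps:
o(b) = √(2 + 2*b) (o(b) = √((b + 1) + (1 + b)) = √((1 + b) + (1 + b)) = √(2 + 2*b))
(o(-22) - 74)*209 = (√(2 + 2*(-22)) - 74)*209 = (√(2 - 44) - 74)*209 = (√(-42) - 74)*209 = (I*√42 - 74)*209 = (-74 + I*√42)*209 = -15466 + 209*I*√42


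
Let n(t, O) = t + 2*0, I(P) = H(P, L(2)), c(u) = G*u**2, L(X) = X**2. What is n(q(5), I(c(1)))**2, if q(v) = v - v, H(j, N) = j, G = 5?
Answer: 0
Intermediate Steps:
c(u) = 5*u**2
I(P) = P
q(v) = 0
n(t, O) = t (n(t, O) = t + 0 = t)
n(q(5), I(c(1)))**2 = 0**2 = 0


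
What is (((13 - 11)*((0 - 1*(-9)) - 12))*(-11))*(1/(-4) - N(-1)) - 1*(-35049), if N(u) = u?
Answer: 70197/2 ≈ 35099.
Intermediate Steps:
(((13 - 11)*((0 - 1*(-9)) - 12))*(-11))*(1/(-4) - N(-1)) - 1*(-35049) = (((13 - 11)*((0 - 1*(-9)) - 12))*(-11))*(1/(-4) - 1*(-1)) - 1*(-35049) = ((2*((0 + 9) - 12))*(-11))*(1*(-¼) + 1) + 35049 = ((2*(9 - 12))*(-11))*(-¼ + 1) + 35049 = ((2*(-3))*(-11))*(¾) + 35049 = -6*(-11)*(¾) + 35049 = 66*(¾) + 35049 = 99/2 + 35049 = 70197/2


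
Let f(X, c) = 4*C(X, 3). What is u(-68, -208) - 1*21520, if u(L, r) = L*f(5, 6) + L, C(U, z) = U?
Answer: -22948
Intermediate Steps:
f(X, c) = 4*X
u(L, r) = 21*L (u(L, r) = L*(4*5) + L = L*20 + L = 20*L + L = 21*L)
u(-68, -208) - 1*21520 = 21*(-68) - 1*21520 = -1428 - 21520 = -22948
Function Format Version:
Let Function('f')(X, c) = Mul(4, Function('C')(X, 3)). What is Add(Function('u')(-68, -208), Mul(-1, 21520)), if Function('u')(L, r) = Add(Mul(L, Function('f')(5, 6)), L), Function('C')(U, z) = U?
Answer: -22948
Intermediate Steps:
Function('f')(X, c) = Mul(4, X)
Function('u')(L, r) = Mul(21, L) (Function('u')(L, r) = Add(Mul(L, Mul(4, 5)), L) = Add(Mul(L, 20), L) = Add(Mul(20, L), L) = Mul(21, L))
Add(Function('u')(-68, -208), Mul(-1, 21520)) = Add(Mul(21, -68), Mul(-1, 21520)) = Add(-1428, -21520) = -22948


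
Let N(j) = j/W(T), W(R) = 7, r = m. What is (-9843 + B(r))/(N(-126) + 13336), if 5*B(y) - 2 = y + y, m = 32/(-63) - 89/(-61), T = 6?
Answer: -189118249/255905370 ≈ -0.73902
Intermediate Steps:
m = 3655/3843 (m = 32*(-1/63) - 89*(-1/61) = -32/63 + 89/61 = 3655/3843 ≈ 0.95108)
r = 3655/3843 ≈ 0.95108
N(j) = j/7
B(y) = ⅖ + 2*y/5 (B(y) = ⅖ + (y + y)/5 = ⅖ + (2*y)/5 = ⅖ + 2*y/5)
(-9843 + B(r))/(N(-126) + 13336) = (-9843 + (⅖ + (⅖)*(3655/3843)))/((⅐)*(-126) + 13336) = (-9843 + (⅖ + 1462/3843))/(-18 + 13336) = (-9843 + 14996/19215)/13318 = -189118249/19215*1/13318 = -189118249/255905370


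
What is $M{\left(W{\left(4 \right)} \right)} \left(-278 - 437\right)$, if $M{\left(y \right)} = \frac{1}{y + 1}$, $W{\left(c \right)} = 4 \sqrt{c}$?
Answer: $- \frac{715}{9} \approx -79.444$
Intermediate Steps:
$M{\left(y \right)} = \frac{1}{1 + y}$
$M{\left(W{\left(4 \right)} \right)} \left(-278 - 437\right) = \frac{-278 - 437}{1 + 4 \sqrt{4}} = \frac{1}{1 + 4 \cdot 2} \left(-715\right) = \frac{1}{1 + 8} \left(-715\right) = \frac{1}{9} \left(-715\right) = - \frac{715}{9}$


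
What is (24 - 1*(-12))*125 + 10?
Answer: 4510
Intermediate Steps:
(24 - 1*(-12))*125 + 10 = (24 + 12)*125 + 10 = 36*125 + 10 = 4500 + 10 = 4510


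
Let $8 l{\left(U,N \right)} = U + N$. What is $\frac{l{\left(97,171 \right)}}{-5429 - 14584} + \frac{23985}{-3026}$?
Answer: $- \frac{240056588}{30279669} \approx -7.928$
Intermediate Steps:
$l{\left(U,N \right)} = \frac{N}{8} + \frac{U}{8}$ ($l{\left(U,N \right)} = \frac{U + N}{8} = \frac{N + U}{8} = \frac{N}{8} + \frac{U}{8}$)
$\frac{l{\left(97,171 \right)}}{-5429 - 14584} + \frac{23985}{-3026} = \frac{\frac{1}{8} \cdot 171 + \frac{1}{8} \cdot 97}{-5429 - 14584} + \frac{23985}{-3026} = \frac{\frac{171}{8} + \frac{97}{8}}{-5429 - 14584} + 23985 \left(- \frac{1}{3026}\right) = \frac{67}{2 \left(-20013\right)} - \frac{23985}{3026} = \frac{67}{2} \left(- \frac{1}{20013}\right) - \frac{23985}{3026} = - \frac{67}{40026} - \frac{23985}{3026} = - \frac{240056588}{30279669}$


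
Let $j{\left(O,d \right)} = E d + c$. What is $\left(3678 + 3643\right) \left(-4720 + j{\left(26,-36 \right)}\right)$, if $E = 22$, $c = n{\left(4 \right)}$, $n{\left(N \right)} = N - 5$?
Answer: $-40360673$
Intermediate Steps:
$n{\left(N \right)} = -5 + N$ ($n{\left(N \right)} = N - 5 = -5 + N$)
$c = -1$ ($c = -5 + 4 = -1$)
$j{\left(O,d \right)} = -1 + 22 d$ ($j{\left(O,d \right)} = 22 d - 1 = -1 + 22 d$)
$\left(3678 + 3643\right) \left(-4720 + j{\left(26,-36 \right)}\right) = \left(3678 + 3643\right) \left(-4720 + \left(-1 + 22 \left(-36\right)\right)\right) = 7321 \left(-4720 - 793\right) = 7321 \left(-5513\right) = -40360673$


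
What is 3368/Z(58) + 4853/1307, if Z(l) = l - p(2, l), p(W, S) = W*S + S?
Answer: -959757/37903 ≈ -25.321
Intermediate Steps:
p(W, S) = S + S*W (p(W, S) = S*W + S = S + S*W)
Z(l) = -2*l (Z(l) = l - l*(1 + 2) = l - l*3 = l - 3*l = -2*l)
3368/Z(58) + 4853/1307 = 3368/((-2*58)) + 4853/1307 = 3368/(-116) + 4853*(1/1307) = 3368*(-1/116) + 4853/1307 = -842/29 + 4853/1307 = -959757/37903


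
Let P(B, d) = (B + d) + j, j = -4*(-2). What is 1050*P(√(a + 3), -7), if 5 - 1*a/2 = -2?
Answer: 1050 + 1050*√17 ≈ 5379.3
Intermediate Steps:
a = 14 (a = 10 - 2*(-2) = 10 + 4 = 14)
j = 8
P(B, d) = 8 + B + d (P(B, d) = (B + d) + 8 = 8 + B + d)
1050*P(√(a + 3), -7) = 1050*(8 + √(14 + 3) - 7) = 1050*(8 + √17 - 7) = 1050*(1 + √17) = 1050 + 1050*√17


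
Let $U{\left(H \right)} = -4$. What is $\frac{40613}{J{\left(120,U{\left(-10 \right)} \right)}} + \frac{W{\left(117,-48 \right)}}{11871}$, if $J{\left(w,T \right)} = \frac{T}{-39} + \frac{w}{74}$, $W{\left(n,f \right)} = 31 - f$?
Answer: $\frac{695694916441}{29535048} \approx 23555.0$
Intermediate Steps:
$J{\left(w,T \right)} = - \frac{T}{39} + \frac{w}{74}$ ($J{\left(w,T \right)} = T \left(- \frac{1}{39}\right) + w \frac{1}{74} = - \frac{T}{39} + \frac{w}{74}$)
$\frac{40613}{J{\left(120,U{\left(-10 \right)} \right)}} + \frac{W{\left(117,-48 \right)}}{11871} = \frac{40613}{\left(- \frac{1}{39}\right) \left(-4\right) + \frac{1}{74} \cdot 120} + \frac{31 - -48}{11871} = \frac{40613}{\frac{4}{39} + \frac{60}{37}} + \left(31 + 48\right) \frac{1}{11871} = \frac{40613}{\frac{2488}{1443}} + 79 \cdot \frac{1}{11871} = 40613 \cdot \frac{1443}{2488} + \frac{79}{11871} = \frac{58604559}{2488} + \frac{79}{11871} = \frac{695694916441}{29535048}$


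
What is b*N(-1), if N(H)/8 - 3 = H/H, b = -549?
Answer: -17568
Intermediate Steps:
N(H) = 32 (N(H) = 24 + 8*(H/H) = 24 + 8*1 = 24 + 8 = 32)
b*N(-1) = -549*32 = -17568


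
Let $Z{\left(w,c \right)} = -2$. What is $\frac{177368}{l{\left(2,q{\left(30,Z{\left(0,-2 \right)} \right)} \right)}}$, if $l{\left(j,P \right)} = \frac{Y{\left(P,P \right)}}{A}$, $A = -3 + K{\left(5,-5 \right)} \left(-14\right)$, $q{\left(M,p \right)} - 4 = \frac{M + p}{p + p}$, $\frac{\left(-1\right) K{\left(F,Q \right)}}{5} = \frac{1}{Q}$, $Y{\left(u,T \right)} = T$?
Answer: $\frac{3015256}{3} \approx 1.0051 \cdot 10^{6}$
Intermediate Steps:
$K{\left(F,Q \right)} = - \frac{5}{Q}$
$q{\left(M,p \right)} = 4 + \frac{M + p}{2 p}$ ($q{\left(M,p \right)} = 4 + \frac{M + p}{p + p} = 4 + \frac{M + p}{2 p}$)
$A = -17$ ($A = -3 + - \frac{5}{-5} \left(-14\right) = -3 + \left(-5\right) \left(- \frac{1}{5}\right) \left(-14\right) = -3 + 1 \left(-14\right) = -3 - 14 = -17$)
$l{\left(j,P \right)} = - \frac{P}{17}$ ($l{\left(j,P \right)} = \frac{P}{-17} = P \left(- \frac{1}{17}\right) = - \frac{P}{17}$)
$\frac{177368}{l{\left(2,q{\left(30,Z{\left(0,-2 \right)} \right)} \right)}} = \frac{177368}{\left(- \frac{1}{17}\right) \frac{30 + 9 \left(-2\right)}{2 \left(-2\right)}} = \frac{177368}{\left(- \frac{1}{17}\right) \frac{1}{2} \left(- \frac{1}{2}\right) \left(30 - 18\right)} = \frac{177368}{\left(- \frac{1}{17}\right) \frac{1}{2} \left(- \frac{1}{2}\right) 12} = \frac{177368}{\left(- \frac{1}{17}\right) \left(-3\right)} = \frac{177368}{\frac{3}{17}} = 177368 \cdot \frac{17}{3} = \frac{3015256}{3}$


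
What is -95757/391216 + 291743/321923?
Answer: 11901164111/17991632624 ≈ 0.66148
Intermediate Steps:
-95757/391216 + 291743/321923 = 11901164111/17991632624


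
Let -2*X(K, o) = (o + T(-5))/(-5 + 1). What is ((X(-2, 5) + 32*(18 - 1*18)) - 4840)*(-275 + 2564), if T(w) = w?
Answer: -11078760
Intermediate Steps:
X(K, o) = -5/8 + o/8 (X(K, o) = -(o - 5)/(2*(-5 + 1)) = -(-5 + o)/(2*(-4)) = -(-5 + o)*(-1)/(2*4) = -(5/4 - o/4)/2 = -5/8 + o/8)
((X(-2, 5) + 32*(18 - 1*18)) - 4840)*(-275 + 2564) = (((-5/8 + (1/8)*5) + 32*(18 - 1*18)) - 4840)*(-275 + 2564) = (((-5/8 + 5/8) + 32*(18 - 18)) - 4840)*2289 = ((0 + 32*0) - 4840)*2289 = ((0 + 0) - 4840)*2289 = (0 - 4840)*2289 = -4840*2289 = -11078760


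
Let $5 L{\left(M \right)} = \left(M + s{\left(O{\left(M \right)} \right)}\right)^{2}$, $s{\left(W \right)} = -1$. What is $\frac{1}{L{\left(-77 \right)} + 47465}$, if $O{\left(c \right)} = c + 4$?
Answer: $\frac{5}{243409} \approx 2.0542 \cdot 10^{-5}$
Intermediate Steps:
$O{\left(c \right)} = 4 + c$
$L{\left(M \right)} = \frac{\left(-1 + M\right)^{2}}{5}$ ($L{\left(M \right)} = \frac{\left(M - 1\right)^{2}}{5} = \frac{\left(-1 + M\right)^{2}}{5}$)
$\frac{1}{L{\left(-77 \right)} + 47465} = \frac{1}{\frac{\left(-1 - 77\right)^{2}}{5} + 47465} = \frac{1}{\frac{\left(-78\right)^{2}}{5} + 47465} = \frac{1}{\frac{1}{5} \cdot 6084 + 47465} = \frac{1}{\frac{6084}{5} + 47465} = \frac{1}{\frac{243409}{5}} = \frac{5}{243409}$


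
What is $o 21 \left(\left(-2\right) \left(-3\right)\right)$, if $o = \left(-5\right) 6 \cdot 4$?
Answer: $-15120$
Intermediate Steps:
$o = -120$ ($o = \left(-30\right) 4 = -120$)
$o 21 \left(\left(-2\right) \left(-3\right)\right) = \left(-120\right) 21 \left(\left(-2\right) \left(-3\right)\right) = \left(-2520\right) 6 = -15120$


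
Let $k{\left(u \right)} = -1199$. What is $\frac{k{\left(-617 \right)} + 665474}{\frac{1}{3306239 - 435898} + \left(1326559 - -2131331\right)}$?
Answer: $\frac{112158574575}{583842555323} \approx 0.1921$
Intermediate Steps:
$\frac{k{\left(-617 \right)} + 665474}{\frac{1}{3306239 - 435898} + \left(1326559 - -2131331\right)} = \frac{-1199 + 665474}{\frac{1}{3306239 - 435898} + \left(1326559 - -2131331\right)} = \frac{664275}{\frac{1}{2870341} + \left(1326559 + 2131331\right)} = \frac{664275}{\frac{1}{2870341} + 3457890} = \frac{664275}{\frac{9925323440491}{2870341}} = 664275 \cdot \frac{2870341}{9925323440491} = \frac{112158574575}{583842555323}$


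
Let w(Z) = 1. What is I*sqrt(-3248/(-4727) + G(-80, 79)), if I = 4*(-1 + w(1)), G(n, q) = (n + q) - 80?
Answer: 0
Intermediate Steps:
G(n, q) = -80 + n + q
I = 0 (I = 4*(-1 + 1) = 4*0 = 0)
I*sqrt(-3248/(-4727) + G(-80, 79)) = 0*sqrt(-3248/(-4727) + (-80 - 80 + 79)) = 0*sqrt(-3248*(-1/4727) - 81) = 0*sqrt(112/163 - 81) = 0*sqrt(-13091/163) = 0*(I*sqrt(2133833)/163) = 0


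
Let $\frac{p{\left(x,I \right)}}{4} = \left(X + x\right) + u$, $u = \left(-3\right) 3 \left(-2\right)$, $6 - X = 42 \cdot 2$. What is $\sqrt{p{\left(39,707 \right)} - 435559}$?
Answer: $i \sqrt{435643} \approx 660.03 i$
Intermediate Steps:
$X = -78$ ($X = 6 - 42 \cdot 2 = 6 - 84 = -78$)
$u = 18$ ($u = \left(-9\right) \left(-2\right) = 18$)
$p{\left(x,I \right)} = -240 + 4 x$ ($p{\left(x,I \right)} = 4 \left(\left(-78 + x\right) + 18\right) = 4 \left(-60 + x\right) = -240 + 4 x$)
$\sqrt{p{\left(39,707 \right)} - 435559} = \sqrt{\left(-240 + 4 \cdot 39\right) - 435559} = \sqrt{\left(-240 + 156\right) - 435559} = \sqrt{-84 - 435559} = \sqrt{-435643} = i \sqrt{435643}$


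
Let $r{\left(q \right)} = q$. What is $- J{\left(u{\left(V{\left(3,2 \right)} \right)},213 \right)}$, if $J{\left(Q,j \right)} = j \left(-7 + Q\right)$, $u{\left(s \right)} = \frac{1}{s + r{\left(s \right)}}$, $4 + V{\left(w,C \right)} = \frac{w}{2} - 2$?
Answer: $\frac{4544}{3} \approx 1514.7$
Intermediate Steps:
$V{\left(w,C \right)} = -6 + \frac{w}{2}$ ($V{\left(w,C \right)} = -4 + \left(\frac{w}{2} - 2\right) = -4 + \left(-2 + \frac{w}{2}\right) = -6 + \frac{w}{2}$)
$u{\left(s \right)} = \frac{1}{2 s}$ ($u{\left(s \right)} = \frac{1}{s + s} = \frac{1}{2 s}$)
$- J{\left(u{\left(V{\left(3,2 \right)} \right)},213 \right)} = - 213 \left(-7 + \frac{1}{2 \left(-6 + \frac{1}{2} \cdot 3\right)}\right) = - 213 \left(-7 + \frac{1}{2 \left(-6 + \frac{3}{2}\right)}\right) = - 213 \left(-7 + \frac{1}{2 \left(- \frac{9}{2}\right)}\right) = - 213 \left(-7 + \frac{1}{2} \left(- \frac{2}{9}\right)\right) = - 213 \left(-7 - \frac{1}{9}\right) = - \frac{213 \left(-64\right)}{9} = \left(-1\right) \left(- \frac{4544}{3}\right) = \frac{4544}{3}$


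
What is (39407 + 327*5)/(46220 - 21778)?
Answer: 20521/12221 ≈ 1.6792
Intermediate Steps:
(39407 + 327*5)/(46220 - 21778) = (39407 + 1635)/24442 = 41042*(1/24442) = 20521/12221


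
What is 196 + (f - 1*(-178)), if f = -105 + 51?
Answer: 320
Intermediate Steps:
f = -54
196 + (f - 1*(-178)) = 196 + (-54 - 1*(-178)) = 196 + (-54 + 178) = 196 + 124 = 320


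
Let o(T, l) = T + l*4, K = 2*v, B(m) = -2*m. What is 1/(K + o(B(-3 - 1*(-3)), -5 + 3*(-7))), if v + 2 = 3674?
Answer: 1/7240 ≈ 0.00013812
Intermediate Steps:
v = 3672 (v = -2 + 3674 = 3672)
K = 7344 (K = 2*3672 = 7344)
o(T, l) = T + 4*l
1/(K + o(B(-3 - 1*(-3)), -5 + 3*(-7))) = 1/(7344 + (-2*(-3 - 1*(-3)) + 4*(-5 + 3*(-7)))) = 1/(7344 + (-2*(-3 + 3) + 4*(-5 - 21))) = 1/(7344 + (-2*0 + 4*(-26))) = 1/(7344 + (0 - 104)) = 1/(7344 - 104) = 1/7240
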